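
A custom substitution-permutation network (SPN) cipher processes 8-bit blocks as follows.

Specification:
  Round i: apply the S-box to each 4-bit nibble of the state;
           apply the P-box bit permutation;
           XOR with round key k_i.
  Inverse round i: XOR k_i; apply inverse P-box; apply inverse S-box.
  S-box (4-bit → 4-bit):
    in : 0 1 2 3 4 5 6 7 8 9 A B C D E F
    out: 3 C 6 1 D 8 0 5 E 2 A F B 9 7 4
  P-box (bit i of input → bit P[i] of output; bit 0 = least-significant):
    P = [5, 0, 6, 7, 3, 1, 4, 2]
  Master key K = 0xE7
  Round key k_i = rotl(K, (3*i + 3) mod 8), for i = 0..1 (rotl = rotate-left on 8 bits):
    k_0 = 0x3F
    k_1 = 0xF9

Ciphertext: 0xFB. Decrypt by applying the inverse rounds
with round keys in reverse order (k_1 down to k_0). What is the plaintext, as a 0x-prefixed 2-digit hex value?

0x3C

s_0 = ciphertext = 0xFB
s_1 = InvRound(s_0, k_1) = 0x96
s_2 = InvRound(s_1, k_0) = 0x3C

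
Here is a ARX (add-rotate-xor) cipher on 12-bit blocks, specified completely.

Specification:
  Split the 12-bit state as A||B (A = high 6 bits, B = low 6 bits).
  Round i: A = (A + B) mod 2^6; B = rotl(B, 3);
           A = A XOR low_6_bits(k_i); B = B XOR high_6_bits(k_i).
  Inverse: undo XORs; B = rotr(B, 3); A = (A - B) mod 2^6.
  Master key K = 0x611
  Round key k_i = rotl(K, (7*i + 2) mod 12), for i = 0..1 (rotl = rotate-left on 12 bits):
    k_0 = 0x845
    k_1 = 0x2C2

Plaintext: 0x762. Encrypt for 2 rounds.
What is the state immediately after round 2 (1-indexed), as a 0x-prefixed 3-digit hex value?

0xB65

s_0 = plaintext = 0x762
s_1 = Round(s_0, k_0) = 0xEB5
s_2 = Round(s_1, k_1) = 0xB65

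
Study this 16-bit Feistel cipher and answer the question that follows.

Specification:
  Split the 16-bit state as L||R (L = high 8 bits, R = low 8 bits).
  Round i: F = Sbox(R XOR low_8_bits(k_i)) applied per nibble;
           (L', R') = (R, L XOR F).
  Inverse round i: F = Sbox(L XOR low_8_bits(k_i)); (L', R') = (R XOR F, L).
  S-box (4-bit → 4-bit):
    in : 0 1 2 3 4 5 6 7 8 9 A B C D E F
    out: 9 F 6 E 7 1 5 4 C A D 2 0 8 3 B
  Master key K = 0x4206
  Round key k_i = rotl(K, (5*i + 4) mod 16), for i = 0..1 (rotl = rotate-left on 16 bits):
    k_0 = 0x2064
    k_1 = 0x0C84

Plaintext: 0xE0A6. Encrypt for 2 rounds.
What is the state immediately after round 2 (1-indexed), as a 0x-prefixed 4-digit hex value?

0xE6F0

s_0 = plaintext = 0xE0A6
s_1 = Round(s_0, k_0) = 0xA6E6
s_2 = Round(s_1, k_1) = 0xE6F0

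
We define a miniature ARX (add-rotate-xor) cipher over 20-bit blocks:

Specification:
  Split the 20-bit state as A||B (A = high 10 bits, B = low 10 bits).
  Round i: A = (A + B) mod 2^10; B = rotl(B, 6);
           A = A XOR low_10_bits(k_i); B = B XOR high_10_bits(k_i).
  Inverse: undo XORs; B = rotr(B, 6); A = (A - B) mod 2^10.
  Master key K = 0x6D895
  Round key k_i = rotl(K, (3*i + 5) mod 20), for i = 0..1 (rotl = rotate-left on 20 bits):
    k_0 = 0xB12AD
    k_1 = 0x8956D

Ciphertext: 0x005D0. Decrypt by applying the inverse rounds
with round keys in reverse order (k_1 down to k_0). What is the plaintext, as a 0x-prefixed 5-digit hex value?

s_0 = ciphertext = 0x005D0
s_1 = InvRound(s_0, k_1) = 0x8375F
s_2 = InvRound(s_1, k_0) = 0xBA9B6

0xBA9B6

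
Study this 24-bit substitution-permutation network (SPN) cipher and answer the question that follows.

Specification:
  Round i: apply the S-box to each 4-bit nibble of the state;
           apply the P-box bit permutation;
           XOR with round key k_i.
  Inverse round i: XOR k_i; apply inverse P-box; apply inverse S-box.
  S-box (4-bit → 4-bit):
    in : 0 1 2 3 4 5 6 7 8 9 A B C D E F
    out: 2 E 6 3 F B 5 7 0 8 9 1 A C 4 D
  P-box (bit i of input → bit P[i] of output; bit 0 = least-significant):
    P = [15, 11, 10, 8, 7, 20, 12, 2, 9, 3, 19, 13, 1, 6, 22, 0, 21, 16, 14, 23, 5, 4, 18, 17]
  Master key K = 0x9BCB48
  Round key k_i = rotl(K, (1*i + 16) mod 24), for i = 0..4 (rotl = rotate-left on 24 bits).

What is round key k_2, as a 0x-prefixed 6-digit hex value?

K = 0x9BCB48
k_0 = rotl(K, (1*0+16) mod 24) = rotl(K, 16) = 0x489BCB
k_1 = rotl(K, (1*1+16) mod 24) = rotl(K, 17) = 0x913796
k_2 = rotl(K, (1*2+16) mod 24) = rotl(K, 18) = 0x226F2D

0x226F2D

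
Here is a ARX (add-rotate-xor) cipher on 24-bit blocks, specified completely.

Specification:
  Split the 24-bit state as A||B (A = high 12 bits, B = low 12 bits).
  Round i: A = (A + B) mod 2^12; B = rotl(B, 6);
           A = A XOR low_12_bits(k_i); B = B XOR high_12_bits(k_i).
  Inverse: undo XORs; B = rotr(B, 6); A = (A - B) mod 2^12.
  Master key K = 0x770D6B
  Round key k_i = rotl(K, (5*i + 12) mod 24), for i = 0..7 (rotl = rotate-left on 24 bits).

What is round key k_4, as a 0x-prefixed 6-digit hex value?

K = 0x770D6B
k_0 = rotl(K, (5*0+12) mod 24) = rotl(K, 12) = 0xD6B770
k_1 = rotl(K, (5*1+12) mod 24) = rotl(K, 17) = 0xD6EE1A
k_2 = rotl(K, (5*2+12) mod 24) = rotl(K, 22) = 0xDDC35A
k_3 = rotl(K, (5*3+12) mod 24) = rotl(K, 3) = 0xB86B5B
k_4 = rotl(K, (5*4+12) mod 24) = rotl(K, 8) = 0x0D6B77

0x0D6B77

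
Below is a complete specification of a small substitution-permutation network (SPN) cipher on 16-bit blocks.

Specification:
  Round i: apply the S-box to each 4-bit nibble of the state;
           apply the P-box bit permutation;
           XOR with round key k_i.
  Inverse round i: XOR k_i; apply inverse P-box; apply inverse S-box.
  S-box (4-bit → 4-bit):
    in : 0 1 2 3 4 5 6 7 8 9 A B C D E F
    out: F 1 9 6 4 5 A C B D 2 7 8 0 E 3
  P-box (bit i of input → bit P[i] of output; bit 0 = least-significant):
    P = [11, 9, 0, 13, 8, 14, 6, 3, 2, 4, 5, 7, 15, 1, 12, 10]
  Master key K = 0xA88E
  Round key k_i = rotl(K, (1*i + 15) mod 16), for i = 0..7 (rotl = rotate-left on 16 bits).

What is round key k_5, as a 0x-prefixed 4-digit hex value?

K = 0xA88E
k_0 = rotl(K, (1*0+15) mod 16) = rotl(K, 15) = 0x5447
k_1 = rotl(K, (1*1+15) mod 16) = rotl(K, 0) = 0xA88E
k_2 = rotl(K, (1*2+15) mod 16) = rotl(K, 1) = 0x511D
k_3 = rotl(K, (1*3+15) mod 16) = rotl(K, 2) = 0xA23A
k_4 = rotl(K, (1*4+15) mod 16) = rotl(K, 3) = 0x4475
k_5 = rotl(K, (1*5+15) mod 16) = rotl(K, 4) = 0x88EA

0x88EA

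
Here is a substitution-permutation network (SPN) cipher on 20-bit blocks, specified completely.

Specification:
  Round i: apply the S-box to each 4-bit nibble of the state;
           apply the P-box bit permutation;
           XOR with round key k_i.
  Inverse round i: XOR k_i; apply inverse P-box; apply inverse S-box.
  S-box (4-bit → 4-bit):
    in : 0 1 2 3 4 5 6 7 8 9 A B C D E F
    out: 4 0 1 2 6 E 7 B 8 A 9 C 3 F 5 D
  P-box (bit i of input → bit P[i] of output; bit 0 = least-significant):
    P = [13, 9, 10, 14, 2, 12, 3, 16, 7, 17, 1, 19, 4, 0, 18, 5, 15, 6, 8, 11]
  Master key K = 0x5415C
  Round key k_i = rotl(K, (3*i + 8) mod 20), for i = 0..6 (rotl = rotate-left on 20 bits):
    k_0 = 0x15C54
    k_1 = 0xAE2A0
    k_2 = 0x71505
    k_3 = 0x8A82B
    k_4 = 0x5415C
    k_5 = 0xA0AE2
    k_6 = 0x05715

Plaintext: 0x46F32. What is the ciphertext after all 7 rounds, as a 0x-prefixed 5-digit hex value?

0x9DD2A

s_0 = plaintext = 0x46F32
s_1 = Round(s_0, k_0) = 0xD6D87
s_2 = Round(s_1, k_1) = 0x50973
s_3 = Round(s_2, k_2) = 0x80E41
s_4 = Round(s_3, k_3) = 0xCB0A1
s_5 = Round(s_4, k_4) = 0x0C13A
s_6 = Round(s_5, k_5) = 0xA7BF3
s_7 = Round(s_6, k_6) = 0x9DD2A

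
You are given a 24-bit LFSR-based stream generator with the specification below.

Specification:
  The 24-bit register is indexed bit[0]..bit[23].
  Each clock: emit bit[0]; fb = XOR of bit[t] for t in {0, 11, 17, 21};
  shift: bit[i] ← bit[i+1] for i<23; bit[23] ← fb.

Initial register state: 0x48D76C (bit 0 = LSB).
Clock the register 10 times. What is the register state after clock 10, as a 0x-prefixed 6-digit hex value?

reg_0 = 0x48D76C
clock 1: out=0, reg = 0x246BB6
clock 2: out=0, reg = 0x1235DB
clock 3: out=1, reg = 0x091AED
clock 4: out=1, reg = 0x048D76
clock 5: out=0, reg = 0x8246BB
clock 6: out=1, reg = 0x41235D
clock 7: out=1, reg = 0xA091AE
clock 8: out=0, reg = 0xD048D7
clock 9: out=1, reg = 0x68246B
clock 10: out=1, reg = 0x341235

0x341235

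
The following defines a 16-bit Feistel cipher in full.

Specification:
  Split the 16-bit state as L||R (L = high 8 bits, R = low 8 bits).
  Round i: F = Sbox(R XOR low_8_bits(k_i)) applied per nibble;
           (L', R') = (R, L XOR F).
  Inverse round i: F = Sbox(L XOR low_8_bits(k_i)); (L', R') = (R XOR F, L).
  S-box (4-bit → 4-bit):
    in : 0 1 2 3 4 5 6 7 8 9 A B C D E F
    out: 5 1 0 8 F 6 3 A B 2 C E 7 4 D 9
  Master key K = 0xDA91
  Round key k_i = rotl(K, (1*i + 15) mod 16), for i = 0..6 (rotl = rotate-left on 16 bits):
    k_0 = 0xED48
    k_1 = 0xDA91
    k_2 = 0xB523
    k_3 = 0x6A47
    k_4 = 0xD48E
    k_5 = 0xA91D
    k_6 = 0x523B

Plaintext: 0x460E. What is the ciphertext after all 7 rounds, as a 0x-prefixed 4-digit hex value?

s_0 = plaintext = 0x460E
s_1 = Round(s_0, k_0) = 0x0EB5
s_2 = Round(s_1, k_1) = 0xB501
s_3 = Round(s_2, k_2) = 0x01B5
s_4 = Round(s_3, k_3) = 0xB591
s_5 = Round(s_4, k_4) = 0x91AC
s_6 = Round(s_5, k_5) = 0xAC70
s_7 = Round(s_6, k_6) = 0x7052

0x7052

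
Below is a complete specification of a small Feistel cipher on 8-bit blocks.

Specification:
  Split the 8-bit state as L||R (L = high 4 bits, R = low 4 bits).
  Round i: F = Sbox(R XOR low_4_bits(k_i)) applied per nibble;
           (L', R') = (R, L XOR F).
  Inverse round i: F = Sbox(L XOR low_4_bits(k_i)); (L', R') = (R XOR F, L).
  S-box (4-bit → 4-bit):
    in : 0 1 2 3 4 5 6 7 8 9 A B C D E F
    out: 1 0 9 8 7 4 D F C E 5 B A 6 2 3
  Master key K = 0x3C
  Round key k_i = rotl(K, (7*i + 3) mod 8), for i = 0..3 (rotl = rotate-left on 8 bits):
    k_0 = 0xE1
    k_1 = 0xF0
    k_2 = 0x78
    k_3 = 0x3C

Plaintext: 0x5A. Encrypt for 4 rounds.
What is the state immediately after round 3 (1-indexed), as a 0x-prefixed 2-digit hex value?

s_0 = plaintext = 0x5A
s_1 = Round(s_0, k_0) = 0xAE
s_2 = Round(s_1, k_1) = 0xE8
s_3 = Round(s_2, k_2) = 0x8F
s_4 = Round(s_3, k_3) = 0xF0

0x8F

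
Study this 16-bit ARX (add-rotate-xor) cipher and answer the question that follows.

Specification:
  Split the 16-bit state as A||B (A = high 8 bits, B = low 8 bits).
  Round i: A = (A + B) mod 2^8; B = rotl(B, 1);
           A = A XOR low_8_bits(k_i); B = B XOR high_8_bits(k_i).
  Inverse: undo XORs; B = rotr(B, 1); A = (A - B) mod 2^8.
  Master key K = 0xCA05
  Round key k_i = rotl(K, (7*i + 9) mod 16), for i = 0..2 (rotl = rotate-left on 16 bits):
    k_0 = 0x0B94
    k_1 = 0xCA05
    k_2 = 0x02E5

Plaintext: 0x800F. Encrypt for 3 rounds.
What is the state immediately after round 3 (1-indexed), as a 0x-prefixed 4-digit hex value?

s_0 = plaintext = 0x800F
s_1 = Round(s_0, k_0) = 0x1B15
s_2 = Round(s_1, k_1) = 0x35E0
s_3 = Round(s_2, k_2) = 0xF0C3

0xF0C3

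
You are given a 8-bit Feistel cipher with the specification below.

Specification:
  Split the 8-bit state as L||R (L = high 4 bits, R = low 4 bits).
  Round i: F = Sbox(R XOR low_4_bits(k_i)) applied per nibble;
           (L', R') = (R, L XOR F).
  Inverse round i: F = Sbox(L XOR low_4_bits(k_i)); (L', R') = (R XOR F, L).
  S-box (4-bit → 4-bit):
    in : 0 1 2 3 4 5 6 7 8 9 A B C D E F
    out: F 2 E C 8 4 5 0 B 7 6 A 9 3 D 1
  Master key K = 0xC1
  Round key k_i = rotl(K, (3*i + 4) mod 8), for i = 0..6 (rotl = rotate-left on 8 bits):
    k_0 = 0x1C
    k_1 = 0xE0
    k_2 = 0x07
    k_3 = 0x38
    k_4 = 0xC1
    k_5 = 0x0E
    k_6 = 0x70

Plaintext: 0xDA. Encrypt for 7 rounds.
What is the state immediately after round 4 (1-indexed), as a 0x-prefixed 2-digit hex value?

0xD5

s_0 = plaintext = 0xDA
s_1 = Round(s_0, k_0) = 0xA8
s_2 = Round(s_1, k_1) = 0x81
s_3 = Round(s_2, k_2) = 0x1D
s_4 = Round(s_3, k_3) = 0xD5
s_5 = Round(s_4, k_4) = 0x55
s_6 = Round(s_5, k_5) = 0x5F
s_7 = Round(s_6, k_6) = 0xF4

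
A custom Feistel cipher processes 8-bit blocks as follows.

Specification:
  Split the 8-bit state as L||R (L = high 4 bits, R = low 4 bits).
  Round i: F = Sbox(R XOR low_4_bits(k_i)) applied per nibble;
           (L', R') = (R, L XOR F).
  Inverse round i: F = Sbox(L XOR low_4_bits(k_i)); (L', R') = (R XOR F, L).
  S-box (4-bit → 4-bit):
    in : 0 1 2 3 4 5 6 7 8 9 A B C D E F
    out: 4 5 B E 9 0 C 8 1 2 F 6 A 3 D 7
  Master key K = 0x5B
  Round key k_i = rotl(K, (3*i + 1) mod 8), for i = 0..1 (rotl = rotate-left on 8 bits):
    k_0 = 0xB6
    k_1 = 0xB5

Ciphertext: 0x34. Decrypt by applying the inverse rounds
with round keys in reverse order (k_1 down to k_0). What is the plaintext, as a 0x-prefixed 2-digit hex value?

0xE8

s_0 = ciphertext = 0x34
s_1 = InvRound(s_0, k_1) = 0x83
s_2 = InvRound(s_1, k_0) = 0xE8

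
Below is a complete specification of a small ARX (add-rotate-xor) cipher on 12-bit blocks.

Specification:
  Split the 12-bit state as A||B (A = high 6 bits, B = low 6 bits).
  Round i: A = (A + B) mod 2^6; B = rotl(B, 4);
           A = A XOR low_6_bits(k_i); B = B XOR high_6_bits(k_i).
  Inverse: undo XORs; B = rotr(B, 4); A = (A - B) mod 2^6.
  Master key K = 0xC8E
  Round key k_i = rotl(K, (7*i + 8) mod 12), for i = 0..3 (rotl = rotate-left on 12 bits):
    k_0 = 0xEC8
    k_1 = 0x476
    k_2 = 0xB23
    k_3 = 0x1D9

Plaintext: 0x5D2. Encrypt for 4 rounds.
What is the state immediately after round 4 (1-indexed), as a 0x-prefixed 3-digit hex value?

0x756

s_0 = plaintext = 0x5D2
s_1 = Round(s_0, k_0) = 0x85F
s_2 = Round(s_1, k_1) = 0xDA6
s_3 = Round(s_2, k_2) = 0xFC5
s_4 = Round(s_3, k_3) = 0x756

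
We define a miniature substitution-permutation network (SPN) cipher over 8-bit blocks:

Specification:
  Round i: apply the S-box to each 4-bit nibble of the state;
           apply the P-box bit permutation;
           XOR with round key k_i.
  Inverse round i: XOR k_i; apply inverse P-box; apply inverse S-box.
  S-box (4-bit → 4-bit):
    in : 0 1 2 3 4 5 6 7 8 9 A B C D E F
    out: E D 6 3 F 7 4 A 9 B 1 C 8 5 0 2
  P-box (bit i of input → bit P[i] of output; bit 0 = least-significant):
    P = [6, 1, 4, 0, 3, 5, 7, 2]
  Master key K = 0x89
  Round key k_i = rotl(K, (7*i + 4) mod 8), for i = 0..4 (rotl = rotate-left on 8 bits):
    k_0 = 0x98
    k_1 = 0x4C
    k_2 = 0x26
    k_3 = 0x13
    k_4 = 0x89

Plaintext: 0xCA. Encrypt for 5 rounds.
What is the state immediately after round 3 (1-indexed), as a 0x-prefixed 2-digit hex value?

s_0 = plaintext = 0xCA
s_1 = Round(s_0, k_0) = 0xDC
s_2 = Round(s_1, k_1) = 0xC5
s_3 = Round(s_2, k_2) = 0x70
s_4 = Round(s_3, k_3) = 0x24
s_5 = Round(s_4, k_4) = 0x7A

0x70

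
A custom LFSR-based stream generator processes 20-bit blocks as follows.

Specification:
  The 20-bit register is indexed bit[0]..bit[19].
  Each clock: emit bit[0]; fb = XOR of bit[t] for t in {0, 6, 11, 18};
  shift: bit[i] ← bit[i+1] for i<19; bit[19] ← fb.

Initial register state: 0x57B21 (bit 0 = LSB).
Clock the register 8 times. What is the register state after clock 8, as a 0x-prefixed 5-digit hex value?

reg_0 = 0x57B21
clock 1: out=1, reg = 0xABD90
clock 2: out=0, reg = 0xD5EC8
clock 3: out=0, reg = 0xEAF64
clock 4: out=0, reg = 0xF57B2
clock 5: out=0, reg = 0xFABD9
clock 6: out=1, reg = 0x7D5EC
clock 7: out=0, reg = 0x3EAF6
clock 8: out=0, reg = 0x1F57B

0x1F57B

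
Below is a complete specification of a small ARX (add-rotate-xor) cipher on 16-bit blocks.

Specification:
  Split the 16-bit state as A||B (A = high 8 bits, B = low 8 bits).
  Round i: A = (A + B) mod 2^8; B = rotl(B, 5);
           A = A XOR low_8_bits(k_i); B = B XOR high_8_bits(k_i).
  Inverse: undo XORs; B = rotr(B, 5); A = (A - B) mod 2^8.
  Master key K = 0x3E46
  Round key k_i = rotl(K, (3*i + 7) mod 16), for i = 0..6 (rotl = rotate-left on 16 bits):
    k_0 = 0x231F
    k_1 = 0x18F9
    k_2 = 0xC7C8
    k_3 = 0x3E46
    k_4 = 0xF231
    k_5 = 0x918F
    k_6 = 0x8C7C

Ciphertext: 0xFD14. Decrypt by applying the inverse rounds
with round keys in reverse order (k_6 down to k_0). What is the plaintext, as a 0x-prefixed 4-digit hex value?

0xD05F

s_0 = ciphertext = 0xFD14
s_1 = InvRound(s_0, k_6) = 0xBDC4
s_2 = InvRound(s_1, k_5) = 0x88AA
s_3 = InvRound(s_2, k_4) = 0xF7C2
s_4 = InvRound(s_3, k_3) = 0xCAE7
s_5 = InvRound(s_4, k_2) = 0x0101
s_6 = InvRound(s_5, k_1) = 0x30C8
s_7 = InvRound(s_6, k_0) = 0xD05F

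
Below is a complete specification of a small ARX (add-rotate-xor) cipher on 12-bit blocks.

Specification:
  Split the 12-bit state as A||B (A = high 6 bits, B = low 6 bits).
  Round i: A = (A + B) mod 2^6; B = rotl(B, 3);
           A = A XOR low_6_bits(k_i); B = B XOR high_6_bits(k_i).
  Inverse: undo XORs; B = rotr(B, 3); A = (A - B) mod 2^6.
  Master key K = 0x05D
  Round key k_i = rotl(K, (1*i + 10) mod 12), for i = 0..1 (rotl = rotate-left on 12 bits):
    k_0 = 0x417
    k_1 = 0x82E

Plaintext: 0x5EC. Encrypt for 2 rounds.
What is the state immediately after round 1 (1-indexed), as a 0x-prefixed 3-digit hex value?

0x535

s_0 = plaintext = 0x5EC
s_1 = Round(s_0, k_0) = 0x535
s_2 = Round(s_1, k_1) = 0x9CE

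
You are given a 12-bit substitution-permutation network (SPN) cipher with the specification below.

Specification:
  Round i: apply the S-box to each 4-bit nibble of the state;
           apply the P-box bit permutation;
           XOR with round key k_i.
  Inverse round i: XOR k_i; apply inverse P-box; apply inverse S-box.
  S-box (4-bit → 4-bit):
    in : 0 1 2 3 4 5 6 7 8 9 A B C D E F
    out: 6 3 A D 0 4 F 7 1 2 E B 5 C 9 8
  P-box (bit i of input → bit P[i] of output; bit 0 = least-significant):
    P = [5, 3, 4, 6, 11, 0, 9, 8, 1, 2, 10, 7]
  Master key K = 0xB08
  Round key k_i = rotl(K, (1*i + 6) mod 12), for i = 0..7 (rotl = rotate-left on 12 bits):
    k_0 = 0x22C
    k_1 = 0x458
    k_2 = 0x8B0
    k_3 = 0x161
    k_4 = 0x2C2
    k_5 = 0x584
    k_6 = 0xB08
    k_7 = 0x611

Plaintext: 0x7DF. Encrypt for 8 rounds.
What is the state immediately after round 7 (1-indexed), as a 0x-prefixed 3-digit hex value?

s_0 = plaintext = 0x7DF
s_1 = Round(s_0, k_0) = 0x56A
s_2 = Round(s_1, k_1) = 0xB01
s_3 = Round(s_2, k_2) = 0xA1F
s_4 = Round(s_3, k_3) = 0xDA4
s_5 = Round(s_4, k_4) = 0x543
s_6 = Round(s_5, k_5) = 0x1F4
s_7 = Round(s_6, k_6) = 0xA0E
s_8 = Round(s_7, k_7) = 0x0F4

0xA0E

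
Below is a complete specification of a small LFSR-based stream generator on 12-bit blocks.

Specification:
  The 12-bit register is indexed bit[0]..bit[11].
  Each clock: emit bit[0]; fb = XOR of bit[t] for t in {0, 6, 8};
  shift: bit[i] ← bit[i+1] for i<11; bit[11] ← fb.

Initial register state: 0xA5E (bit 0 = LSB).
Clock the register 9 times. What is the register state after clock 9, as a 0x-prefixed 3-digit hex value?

reg_0 = 0xA5E
clock 1: out=0, reg = 0xD2F
clock 2: out=1, reg = 0x697
clock 3: out=1, reg = 0xB4B
clock 4: out=1, reg = 0xDA5
clock 5: out=1, reg = 0x6D2
clock 6: out=0, reg = 0xB69
clock 7: out=1, reg = 0xDB4
clock 8: out=0, reg = 0xEDA
clock 9: out=0, reg = 0xF6D

0xF6D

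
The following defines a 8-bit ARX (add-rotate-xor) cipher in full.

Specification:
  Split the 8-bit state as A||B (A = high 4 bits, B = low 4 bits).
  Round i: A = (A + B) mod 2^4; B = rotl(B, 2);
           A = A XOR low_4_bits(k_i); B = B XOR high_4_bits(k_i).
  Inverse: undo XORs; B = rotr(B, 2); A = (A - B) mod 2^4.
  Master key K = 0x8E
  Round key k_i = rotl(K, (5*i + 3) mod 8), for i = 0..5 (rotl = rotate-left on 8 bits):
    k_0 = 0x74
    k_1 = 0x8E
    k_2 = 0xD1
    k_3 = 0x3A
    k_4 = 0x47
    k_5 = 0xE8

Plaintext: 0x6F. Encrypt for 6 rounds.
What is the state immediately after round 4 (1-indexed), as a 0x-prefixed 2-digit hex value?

0xDE

s_0 = plaintext = 0x6F
s_1 = Round(s_0, k_0) = 0x18
s_2 = Round(s_1, k_1) = 0x7A
s_3 = Round(s_2, k_2) = 0x07
s_4 = Round(s_3, k_3) = 0xDE
s_5 = Round(s_4, k_4) = 0xCF
s_6 = Round(s_5, k_5) = 0x31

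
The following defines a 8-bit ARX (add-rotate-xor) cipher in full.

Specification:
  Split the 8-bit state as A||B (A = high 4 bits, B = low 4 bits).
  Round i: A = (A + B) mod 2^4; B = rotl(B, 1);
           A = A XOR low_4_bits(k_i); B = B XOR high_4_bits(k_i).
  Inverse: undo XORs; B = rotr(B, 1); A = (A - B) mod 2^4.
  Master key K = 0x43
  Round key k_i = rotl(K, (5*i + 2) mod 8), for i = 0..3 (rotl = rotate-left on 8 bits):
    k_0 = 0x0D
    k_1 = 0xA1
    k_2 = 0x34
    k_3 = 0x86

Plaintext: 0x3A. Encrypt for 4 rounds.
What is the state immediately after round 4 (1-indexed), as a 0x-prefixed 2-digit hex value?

s_0 = plaintext = 0x3A
s_1 = Round(s_0, k_0) = 0x05
s_2 = Round(s_1, k_1) = 0x40
s_3 = Round(s_2, k_2) = 0x03
s_4 = Round(s_3, k_3) = 0x5E

0x5E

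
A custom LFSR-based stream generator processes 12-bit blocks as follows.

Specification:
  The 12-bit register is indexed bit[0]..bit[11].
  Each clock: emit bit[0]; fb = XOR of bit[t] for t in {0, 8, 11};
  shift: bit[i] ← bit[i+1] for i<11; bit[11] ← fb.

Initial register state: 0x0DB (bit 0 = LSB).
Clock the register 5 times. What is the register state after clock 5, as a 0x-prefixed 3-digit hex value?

0xC86

reg_0 = 0x0DB
clock 1: out=1, reg = 0x86D
clock 2: out=1, reg = 0x436
clock 3: out=0, reg = 0x21B
clock 4: out=1, reg = 0x90D
clock 5: out=1, reg = 0xC86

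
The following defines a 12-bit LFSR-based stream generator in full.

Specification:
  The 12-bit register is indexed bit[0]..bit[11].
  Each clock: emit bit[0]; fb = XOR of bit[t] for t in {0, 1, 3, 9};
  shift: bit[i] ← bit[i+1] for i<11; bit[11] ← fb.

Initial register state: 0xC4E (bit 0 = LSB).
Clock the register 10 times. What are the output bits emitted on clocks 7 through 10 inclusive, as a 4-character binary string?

reg_0 = 0xC4E
clock 1: out=0, reg = 0x627
clock 2: out=1, reg = 0xB13
clock 3: out=1, reg = 0xD89
clock 4: out=1, reg = 0x6C4
clock 5: out=0, reg = 0xB62
clock 6: out=0, reg = 0x5B1
clock 7: out=1, reg = 0xAD8
clock 8: out=0, reg = 0x56C
clock 9: out=0, reg = 0xAB6
clock 10: out=0, reg = 0x55B

1000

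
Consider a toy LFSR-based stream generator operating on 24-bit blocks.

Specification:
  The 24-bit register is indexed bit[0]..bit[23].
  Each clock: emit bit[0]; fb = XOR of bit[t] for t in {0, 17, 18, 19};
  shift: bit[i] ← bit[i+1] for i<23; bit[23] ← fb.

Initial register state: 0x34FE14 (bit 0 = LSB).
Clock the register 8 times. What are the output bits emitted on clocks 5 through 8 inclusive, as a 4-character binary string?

reg_0 = 0x34FE14
clock 1: out=0, reg = 0x9A7F0A
clock 2: out=0, reg = 0x4D3F85
clock 3: out=1, reg = 0xA69FC2
clock 4: out=0, reg = 0x534FE1
clock 5: out=1, reg = 0x29A7F0
clock 6: out=0, reg = 0x94D3F8
clock 7: out=0, reg = 0xCA69FC
clock 8: out=0, reg = 0x6534FE

1000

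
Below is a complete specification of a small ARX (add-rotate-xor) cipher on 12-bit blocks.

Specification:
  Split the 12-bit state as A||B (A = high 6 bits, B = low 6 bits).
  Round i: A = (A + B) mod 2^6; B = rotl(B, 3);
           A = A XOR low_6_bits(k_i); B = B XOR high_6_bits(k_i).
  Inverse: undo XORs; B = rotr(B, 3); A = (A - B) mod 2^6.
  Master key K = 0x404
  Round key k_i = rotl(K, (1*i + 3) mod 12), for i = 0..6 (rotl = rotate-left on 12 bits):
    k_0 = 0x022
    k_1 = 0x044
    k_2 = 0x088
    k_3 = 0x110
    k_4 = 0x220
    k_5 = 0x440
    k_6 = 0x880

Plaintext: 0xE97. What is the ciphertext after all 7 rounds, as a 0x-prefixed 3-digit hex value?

s_0 = plaintext = 0xE97
s_1 = Round(s_0, k_0) = 0xCFA
s_2 = Round(s_1, k_1) = 0xA56
s_3 = Round(s_2, k_2) = 0xDF0
s_4 = Round(s_3, k_3) = 0xDC2
s_5 = Round(s_4, k_4) = 0x658
s_6 = Round(s_5, k_5) = 0xC52
s_7 = Round(s_6, k_6) = 0x0F0

0x0F0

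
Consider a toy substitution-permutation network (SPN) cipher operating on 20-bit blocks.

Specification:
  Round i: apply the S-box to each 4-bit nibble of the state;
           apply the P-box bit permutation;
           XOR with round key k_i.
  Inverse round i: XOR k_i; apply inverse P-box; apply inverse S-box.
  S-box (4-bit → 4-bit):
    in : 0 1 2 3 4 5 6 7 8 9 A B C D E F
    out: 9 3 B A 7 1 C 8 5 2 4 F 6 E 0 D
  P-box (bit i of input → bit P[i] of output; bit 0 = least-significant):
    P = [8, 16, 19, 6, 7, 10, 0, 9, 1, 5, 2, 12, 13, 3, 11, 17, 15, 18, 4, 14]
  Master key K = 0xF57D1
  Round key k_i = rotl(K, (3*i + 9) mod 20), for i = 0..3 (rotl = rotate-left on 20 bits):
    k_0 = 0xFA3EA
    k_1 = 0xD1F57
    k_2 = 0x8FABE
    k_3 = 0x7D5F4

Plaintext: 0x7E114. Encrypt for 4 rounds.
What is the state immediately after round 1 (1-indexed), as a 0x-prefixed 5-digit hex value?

0x6E648

s_0 = plaintext = 0x7E114
s_1 = Round(s_0, k_0) = 0x6E648
s_2 = Round(s_1, k_1) = 0x54AC2
s_3 = Round(s_2, k_2) = 0x957F3
s_4 = Round(s_3, k_3) = 0x2E735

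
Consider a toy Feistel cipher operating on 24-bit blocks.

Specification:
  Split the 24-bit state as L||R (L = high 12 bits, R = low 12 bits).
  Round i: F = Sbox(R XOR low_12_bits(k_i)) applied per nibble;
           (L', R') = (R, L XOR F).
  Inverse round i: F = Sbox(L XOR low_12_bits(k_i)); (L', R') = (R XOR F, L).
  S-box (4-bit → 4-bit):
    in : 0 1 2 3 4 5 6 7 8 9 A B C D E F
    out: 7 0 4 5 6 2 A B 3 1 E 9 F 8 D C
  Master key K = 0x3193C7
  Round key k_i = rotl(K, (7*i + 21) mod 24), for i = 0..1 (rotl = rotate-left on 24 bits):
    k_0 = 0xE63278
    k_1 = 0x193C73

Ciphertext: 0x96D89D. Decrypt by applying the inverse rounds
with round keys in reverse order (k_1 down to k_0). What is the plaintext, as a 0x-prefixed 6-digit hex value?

0xABEA90

s_0 = ciphertext = 0x96D89D
s_1 = InvRound(s_0, k_1) = 0xA9096D
s_2 = InvRound(s_1, k_0) = 0xABEA90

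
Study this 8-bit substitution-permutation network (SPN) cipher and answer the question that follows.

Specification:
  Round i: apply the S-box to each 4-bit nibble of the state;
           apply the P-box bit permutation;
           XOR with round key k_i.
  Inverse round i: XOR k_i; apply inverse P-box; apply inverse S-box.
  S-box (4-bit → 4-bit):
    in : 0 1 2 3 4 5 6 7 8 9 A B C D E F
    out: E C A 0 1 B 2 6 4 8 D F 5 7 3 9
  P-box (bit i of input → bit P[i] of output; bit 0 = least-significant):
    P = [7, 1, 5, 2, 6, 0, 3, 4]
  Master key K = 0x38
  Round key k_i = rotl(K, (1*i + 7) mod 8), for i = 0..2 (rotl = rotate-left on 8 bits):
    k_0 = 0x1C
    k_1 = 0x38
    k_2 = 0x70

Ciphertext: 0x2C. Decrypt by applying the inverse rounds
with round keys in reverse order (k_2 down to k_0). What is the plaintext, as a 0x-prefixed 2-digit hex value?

0x18

s_0 = ciphertext = 0x2C
s_1 = InvRound(s_0, k_2) = 0xA9
s_2 = InvRound(s_1, k_1) = 0x24
s_3 = InvRound(s_2, k_0) = 0x18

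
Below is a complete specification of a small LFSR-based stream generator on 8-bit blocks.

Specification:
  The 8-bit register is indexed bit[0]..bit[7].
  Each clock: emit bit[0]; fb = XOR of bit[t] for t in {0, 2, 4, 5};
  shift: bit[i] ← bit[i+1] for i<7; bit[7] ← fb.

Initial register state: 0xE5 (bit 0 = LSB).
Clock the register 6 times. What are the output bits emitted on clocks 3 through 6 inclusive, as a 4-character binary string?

reg_0 = 0xE5
clock 1: out=1, reg = 0xF2
clock 2: out=0, reg = 0x79
clock 3: out=1, reg = 0xBC
clock 4: out=0, reg = 0xDE
clock 5: out=0, reg = 0x6F
clock 6: out=1, reg = 0xB7

1001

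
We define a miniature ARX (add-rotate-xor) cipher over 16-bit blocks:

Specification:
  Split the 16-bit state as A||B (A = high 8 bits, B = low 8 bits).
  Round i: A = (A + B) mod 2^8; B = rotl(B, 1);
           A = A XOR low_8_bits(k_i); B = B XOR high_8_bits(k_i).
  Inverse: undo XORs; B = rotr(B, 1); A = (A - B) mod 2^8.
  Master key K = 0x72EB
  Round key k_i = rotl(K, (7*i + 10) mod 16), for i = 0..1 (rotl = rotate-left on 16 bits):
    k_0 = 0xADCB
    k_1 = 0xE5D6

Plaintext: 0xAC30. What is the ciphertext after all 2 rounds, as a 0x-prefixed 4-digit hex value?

s_0 = plaintext = 0xAC30
s_1 = Round(s_0, k_0) = 0x17CD
s_2 = Round(s_1, k_1) = 0x327E

0x327E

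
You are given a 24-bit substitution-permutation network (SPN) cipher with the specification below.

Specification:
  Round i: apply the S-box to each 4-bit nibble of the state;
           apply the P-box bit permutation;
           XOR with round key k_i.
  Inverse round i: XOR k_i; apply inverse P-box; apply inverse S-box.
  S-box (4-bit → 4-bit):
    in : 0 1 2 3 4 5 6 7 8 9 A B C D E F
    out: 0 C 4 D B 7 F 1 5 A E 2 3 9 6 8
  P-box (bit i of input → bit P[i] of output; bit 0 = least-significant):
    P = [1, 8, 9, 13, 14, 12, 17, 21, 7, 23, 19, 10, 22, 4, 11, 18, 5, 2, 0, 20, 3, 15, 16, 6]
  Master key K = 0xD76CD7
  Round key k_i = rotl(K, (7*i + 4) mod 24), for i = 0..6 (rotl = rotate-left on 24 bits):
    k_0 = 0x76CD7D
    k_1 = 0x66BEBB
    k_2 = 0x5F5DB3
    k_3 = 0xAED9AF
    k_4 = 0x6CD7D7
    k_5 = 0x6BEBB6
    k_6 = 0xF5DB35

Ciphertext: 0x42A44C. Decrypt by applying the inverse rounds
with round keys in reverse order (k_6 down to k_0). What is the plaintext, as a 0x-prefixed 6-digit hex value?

s_0 = ciphertext = 0x42A44C
s_1 = InvRound(s_0, k_6) = 0x33A96A
s_2 = InvRound(s_1, k_5) = 0xD9C872
s_3 = InvRound(s_2, k_4) = 0x26149E
s_4 = InvRound(s_3, k_3) = 0xB8EA7B
s_5 = InvRound(s_4, k_2) = 0x60D4AA
s_6 = InvRound(s_5, k_1) = 0x02A081
s_7 = InvRound(s_6, k_0) = 0xD46DD9

0xD46DD9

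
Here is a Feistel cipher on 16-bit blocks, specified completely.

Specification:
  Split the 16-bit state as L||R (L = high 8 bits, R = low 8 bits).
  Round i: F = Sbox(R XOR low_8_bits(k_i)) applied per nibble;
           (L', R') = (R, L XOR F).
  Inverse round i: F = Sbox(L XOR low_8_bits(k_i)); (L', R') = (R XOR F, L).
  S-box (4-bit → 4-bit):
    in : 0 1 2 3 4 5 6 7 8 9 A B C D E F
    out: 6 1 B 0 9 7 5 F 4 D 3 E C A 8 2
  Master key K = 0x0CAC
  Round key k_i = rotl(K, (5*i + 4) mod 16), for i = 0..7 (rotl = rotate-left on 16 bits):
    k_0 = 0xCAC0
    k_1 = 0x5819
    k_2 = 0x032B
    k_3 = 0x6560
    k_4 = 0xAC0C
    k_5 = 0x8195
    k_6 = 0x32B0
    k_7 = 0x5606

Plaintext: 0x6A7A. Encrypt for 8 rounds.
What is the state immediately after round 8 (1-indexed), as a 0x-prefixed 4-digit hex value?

0x4741

s_0 = plaintext = 0x6A7A
s_1 = Round(s_0, k_0) = 0x7A89
s_2 = Round(s_1, k_1) = 0x89AC
s_3 = Round(s_2, k_2) = 0xACC6
s_4 = Round(s_3, k_3) = 0xC699
s_5 = Round(s_4, k_4) = 0x9911
s_6 = Round(s_5, k_5) = 0x11D0
s_7 = Round(s_6, k_6) = 0xD047
s_8 = Round(s_7, k_7) = 0x4741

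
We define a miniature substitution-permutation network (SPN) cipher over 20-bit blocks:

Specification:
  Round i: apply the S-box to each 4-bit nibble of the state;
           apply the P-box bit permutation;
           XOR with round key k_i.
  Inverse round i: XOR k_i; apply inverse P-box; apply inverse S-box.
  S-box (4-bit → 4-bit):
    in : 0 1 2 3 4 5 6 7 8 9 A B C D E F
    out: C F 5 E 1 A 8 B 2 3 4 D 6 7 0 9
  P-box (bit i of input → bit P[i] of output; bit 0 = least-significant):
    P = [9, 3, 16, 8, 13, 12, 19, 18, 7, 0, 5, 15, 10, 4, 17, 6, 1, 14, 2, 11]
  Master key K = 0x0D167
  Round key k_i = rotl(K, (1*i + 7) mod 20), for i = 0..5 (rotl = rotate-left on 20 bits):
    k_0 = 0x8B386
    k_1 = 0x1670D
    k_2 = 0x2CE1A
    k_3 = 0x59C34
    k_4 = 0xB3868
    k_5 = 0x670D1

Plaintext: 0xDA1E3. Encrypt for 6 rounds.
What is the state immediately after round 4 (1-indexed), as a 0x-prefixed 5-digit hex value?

s_0 = plaintext = 0xDA1E3
s_1 = Round(s_0, k_0) = 0xB7229
s_2 = Round(s_1, k_1) = 0x949F3
s_3 = Round(s_2, k_2) = 0x7AB91
s_4 = Round(s_3, k_3) = 0x6679E
s_5 = Round(s_4, k_4) = 0xB80A9
s_6 = Round(s_5, k_5) = 0xEFAEF

0x6679E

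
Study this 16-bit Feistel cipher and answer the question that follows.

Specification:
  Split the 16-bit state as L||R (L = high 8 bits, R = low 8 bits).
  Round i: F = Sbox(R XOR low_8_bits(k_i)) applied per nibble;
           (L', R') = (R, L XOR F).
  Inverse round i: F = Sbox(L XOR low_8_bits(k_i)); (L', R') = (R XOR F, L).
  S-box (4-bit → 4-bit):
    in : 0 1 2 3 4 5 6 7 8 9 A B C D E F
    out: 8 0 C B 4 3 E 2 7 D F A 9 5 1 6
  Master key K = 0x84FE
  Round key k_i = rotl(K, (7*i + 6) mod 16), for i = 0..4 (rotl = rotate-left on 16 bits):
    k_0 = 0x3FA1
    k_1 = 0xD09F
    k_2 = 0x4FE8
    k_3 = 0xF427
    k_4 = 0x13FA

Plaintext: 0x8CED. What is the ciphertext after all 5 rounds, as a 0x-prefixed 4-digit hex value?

s_0 = plaintext = 0x8CED
s_1 = Round(s_0, k_0) = 0xEDC5
s_2 = Round(s_1, k_1) = 0xC5D2
s_3 = Round(s_2, k_2) = 0xD27A
s_4 = Round(s_3, k_3) = 0x7AE7
s_5 = Round(s_4, k_4) = 0xE77F

0xE77F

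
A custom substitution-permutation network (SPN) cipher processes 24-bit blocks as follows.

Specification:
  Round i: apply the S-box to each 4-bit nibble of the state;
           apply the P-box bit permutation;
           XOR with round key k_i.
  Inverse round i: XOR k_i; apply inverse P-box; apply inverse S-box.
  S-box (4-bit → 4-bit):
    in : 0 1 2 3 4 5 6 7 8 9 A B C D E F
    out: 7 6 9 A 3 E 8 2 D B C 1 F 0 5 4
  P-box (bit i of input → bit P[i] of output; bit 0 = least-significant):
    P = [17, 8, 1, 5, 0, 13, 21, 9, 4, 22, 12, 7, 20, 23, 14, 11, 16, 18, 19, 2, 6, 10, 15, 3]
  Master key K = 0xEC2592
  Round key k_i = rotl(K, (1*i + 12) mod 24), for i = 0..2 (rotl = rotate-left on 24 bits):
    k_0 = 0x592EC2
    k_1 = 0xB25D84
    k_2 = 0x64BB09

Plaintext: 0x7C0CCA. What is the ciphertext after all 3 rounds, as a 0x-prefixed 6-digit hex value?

s_0 = plaintext = 0x7C0CCA
s_1 = Round(s_0, k_0) = 0xA45875
s_2 = Round(s_1, k_1) = 0x37A43E
s_3 = Round(s_2, k_2) = 0x22D513

0x22D513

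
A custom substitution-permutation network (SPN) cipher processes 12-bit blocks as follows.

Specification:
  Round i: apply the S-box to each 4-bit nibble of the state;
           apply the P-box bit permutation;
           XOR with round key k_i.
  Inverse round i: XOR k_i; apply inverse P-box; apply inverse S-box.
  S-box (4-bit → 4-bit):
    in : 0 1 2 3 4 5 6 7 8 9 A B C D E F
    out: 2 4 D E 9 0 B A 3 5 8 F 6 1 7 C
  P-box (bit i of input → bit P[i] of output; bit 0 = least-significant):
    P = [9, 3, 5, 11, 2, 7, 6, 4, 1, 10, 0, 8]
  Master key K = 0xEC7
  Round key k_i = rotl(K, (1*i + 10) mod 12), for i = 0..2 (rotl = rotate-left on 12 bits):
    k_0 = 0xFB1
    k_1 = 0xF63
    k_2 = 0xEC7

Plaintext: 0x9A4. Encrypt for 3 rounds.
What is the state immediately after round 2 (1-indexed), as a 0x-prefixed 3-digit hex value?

s_0 = plaintext = 0x9A4
s_1 = Round(s_0, k_0) = 0x5A2
s_2 = Round(s_1, k_1) = 0x553
s_3 = Round(s_2, k_2) = 0x6EF

0x553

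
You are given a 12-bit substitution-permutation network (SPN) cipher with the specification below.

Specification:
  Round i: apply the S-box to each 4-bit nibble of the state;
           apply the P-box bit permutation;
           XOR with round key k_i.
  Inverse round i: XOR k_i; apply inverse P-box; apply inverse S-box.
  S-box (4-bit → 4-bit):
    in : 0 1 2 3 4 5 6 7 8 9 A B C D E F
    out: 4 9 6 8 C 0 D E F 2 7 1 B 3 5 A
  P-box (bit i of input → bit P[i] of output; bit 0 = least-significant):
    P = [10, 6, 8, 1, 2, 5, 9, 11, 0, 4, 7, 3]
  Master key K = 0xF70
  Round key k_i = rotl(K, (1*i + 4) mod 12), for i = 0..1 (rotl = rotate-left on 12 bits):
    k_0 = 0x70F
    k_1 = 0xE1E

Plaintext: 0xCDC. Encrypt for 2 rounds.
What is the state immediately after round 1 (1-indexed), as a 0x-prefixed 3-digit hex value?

s_0 = plaintext = 0xCDC
s_1 = Round(s_0, k_0) = 0x370
s_2 = Round(s_1, k_1) = 0x536

0x370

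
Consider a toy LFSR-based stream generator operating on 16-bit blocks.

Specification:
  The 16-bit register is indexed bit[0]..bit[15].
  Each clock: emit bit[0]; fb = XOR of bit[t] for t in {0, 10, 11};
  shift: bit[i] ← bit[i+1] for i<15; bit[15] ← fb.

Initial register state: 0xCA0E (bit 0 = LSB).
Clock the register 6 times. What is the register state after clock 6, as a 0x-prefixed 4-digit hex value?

reg_0 = 0xCA0E
clock 1: out=0, reg = 0xE507
clock 2: out=1, reg = 0x7283
clock 3: out=1, reg = 0xB941
clock 4: out=1, reg = 0x5CA0
clock 5: out=0, reg = 0x2E50
clock 6: out=0, reg = 0x1728

0x1728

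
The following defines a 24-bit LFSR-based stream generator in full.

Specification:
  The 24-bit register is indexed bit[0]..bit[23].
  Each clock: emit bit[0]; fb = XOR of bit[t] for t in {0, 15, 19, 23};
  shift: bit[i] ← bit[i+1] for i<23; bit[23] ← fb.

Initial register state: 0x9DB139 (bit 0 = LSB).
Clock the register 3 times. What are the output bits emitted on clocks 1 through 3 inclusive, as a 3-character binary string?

reg_0 = 0x9DB139
clock 1: out=1, reg = 0x4ED89C
clock 2: out=0, reg = 0x276C4E
clock 3: out=0, reg = 0x13B627

100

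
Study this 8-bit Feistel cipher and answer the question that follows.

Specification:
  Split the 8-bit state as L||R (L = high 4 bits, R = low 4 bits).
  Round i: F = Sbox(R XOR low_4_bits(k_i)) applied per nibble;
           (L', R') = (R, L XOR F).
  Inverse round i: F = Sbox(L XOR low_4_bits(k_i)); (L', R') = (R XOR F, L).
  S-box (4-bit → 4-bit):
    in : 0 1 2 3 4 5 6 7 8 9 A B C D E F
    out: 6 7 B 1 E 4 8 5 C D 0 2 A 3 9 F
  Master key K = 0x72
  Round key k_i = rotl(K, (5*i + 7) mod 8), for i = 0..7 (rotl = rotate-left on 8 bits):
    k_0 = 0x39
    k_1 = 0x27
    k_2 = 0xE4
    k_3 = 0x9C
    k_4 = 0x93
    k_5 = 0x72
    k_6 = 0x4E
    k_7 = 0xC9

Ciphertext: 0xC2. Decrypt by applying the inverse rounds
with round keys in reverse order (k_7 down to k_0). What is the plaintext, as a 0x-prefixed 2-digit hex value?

s_0 = ciphertext = 0xC2
s_1 = InvRound(s_0, k_7) = 0x6C
s_2 = InvRound(s_1, k_6) = 0x06
s_3 = InvRound(s_2, k_5) = 0xD0
s_4 = InvRound(s_3, k_4) = 0x9D
s_5 = InvRound(s_4, k_3) = 0x99
s_6 = InvRound(s_5, k_2) = 0xA9
s_7 = InvRound(s_6, k_1) = 0xAA
s_8 = InvRound(s_7, k_0) = 0xBA

0xBA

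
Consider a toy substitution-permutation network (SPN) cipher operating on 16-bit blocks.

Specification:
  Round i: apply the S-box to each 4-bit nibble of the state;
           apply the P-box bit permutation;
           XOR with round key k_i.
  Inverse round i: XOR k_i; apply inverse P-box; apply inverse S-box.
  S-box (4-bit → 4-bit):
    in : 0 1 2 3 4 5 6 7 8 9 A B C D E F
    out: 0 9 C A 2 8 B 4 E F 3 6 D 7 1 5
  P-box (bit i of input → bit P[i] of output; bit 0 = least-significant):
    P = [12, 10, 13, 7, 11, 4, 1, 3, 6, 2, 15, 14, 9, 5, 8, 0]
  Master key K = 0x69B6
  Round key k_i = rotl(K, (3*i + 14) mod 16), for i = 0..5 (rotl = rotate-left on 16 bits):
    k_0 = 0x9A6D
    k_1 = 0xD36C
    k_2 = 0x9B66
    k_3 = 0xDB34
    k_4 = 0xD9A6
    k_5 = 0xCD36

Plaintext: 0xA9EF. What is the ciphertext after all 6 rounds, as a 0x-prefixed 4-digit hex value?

0x9B9A

s_0 = plaintext = 0xA9EF
s_1 = Round(s_0, k_0) = 0x6009
s_2 = Round(s_1, k_1) = 0xE5CD
s_3 = Round(s_2, k_2) = 0xE56C
s_4 = Round(s_3, k_3) = 0xA1AC
s_5 = Round(s_4, k_4) = 0xA356
s_6 = Round(s_5, k_5) = 0x9B9A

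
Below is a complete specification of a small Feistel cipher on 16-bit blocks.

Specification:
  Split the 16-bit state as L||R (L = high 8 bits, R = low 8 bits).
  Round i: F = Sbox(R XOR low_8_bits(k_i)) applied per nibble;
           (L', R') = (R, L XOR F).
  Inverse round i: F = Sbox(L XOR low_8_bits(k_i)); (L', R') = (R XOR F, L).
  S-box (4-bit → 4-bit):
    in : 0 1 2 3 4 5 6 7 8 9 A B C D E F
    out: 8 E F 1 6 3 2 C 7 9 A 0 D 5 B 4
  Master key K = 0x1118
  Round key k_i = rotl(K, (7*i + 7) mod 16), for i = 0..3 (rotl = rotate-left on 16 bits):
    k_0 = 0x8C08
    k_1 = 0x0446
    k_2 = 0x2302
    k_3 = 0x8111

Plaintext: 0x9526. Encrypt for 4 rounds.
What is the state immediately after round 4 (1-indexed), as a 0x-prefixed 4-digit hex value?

s_0 = plaintext = 0x9526
s_1 = Round(s_0, k_0) = 0x266E
s_2 = Round(s_1, k_1) = 0x6ED1
s_3 = Round(s_2, k_2) = 0xD13F
s_4 = Round(s_3, k_3) = 0x3F2A

0x3F2A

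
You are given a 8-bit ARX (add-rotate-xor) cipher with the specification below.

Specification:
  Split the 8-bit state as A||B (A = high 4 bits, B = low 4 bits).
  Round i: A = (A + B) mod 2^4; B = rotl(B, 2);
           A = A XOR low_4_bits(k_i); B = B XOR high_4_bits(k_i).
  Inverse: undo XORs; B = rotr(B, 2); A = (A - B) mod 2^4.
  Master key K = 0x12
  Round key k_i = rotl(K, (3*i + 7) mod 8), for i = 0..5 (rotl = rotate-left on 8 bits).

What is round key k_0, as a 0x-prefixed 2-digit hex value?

0x09

K = 0x12
k_0 = rotl(K, (3*0+7) mod 8) = rotl(K, 7) = 0x09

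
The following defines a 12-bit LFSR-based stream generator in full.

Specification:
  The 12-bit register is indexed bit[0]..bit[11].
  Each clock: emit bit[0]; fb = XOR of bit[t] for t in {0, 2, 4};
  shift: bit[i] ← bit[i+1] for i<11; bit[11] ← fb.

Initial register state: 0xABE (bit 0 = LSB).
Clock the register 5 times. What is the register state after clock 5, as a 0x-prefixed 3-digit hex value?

reg_0 = 0xABE
clock 1: out=0, reg = 0x55F
clock 2: out=1, reg = 0xAAF
clock 3: out=1, reg = 0x557
clock 4: out=1, reg = 0xAAB
clock 5: out=1, reg = 0xD55

0xD55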